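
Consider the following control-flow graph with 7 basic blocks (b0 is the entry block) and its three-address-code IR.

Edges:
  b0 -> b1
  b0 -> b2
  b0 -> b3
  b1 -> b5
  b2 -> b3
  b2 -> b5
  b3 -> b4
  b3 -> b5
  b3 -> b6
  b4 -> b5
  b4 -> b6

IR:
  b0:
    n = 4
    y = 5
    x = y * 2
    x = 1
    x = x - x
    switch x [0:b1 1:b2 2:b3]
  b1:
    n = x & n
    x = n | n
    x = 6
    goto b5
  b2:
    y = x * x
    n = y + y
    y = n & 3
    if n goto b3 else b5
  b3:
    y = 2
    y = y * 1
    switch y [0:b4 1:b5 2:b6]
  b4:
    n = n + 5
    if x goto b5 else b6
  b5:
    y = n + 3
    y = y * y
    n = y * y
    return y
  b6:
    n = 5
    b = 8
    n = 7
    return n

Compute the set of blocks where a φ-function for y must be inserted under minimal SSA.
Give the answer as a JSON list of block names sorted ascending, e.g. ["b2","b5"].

Answer: ["b3", "b5"]

Analysis:
idom tree: b1←b0 b2←b0 b3←b0 b4←b3 b5←b0 b6←b3
Dom at joins:
  b3: preds {b0,b2}: {b0} ∩ {b0,b2} = {b0}; idom=b0
  b5: preds {b1,b2,b3,b4}: {b0,b1} ∩ {b0,b2} ∩ {b0,b3} ∩ {b0,b3,b4} = {b0}; idom=b0
  b6: preds {b3,b4}: {b0,b3} ∩ {b0,b3,b4} = {b0,b3}; idom=b3

DF derivation:
  join b3 pred b0: · stop@b0
  join b3 pred b2: b2 stop@b0
  join b5 pred b1: b1 stop@b0
  join b5 pred b2: b2 stop@b0
  join b5 pred b3: b3 stop@b0
  join b5 pred b4: b4→b3 stop@b0
  join b6 pred b3: · stop@b3
  join b6 pred b4: b4 stop@b3
  b0: DF=∅
  b1: DF={b5}
  b2: DF={b3,b5}
  b3: DF={b5}
  b4: DF={b5,b6}
  b5: DF=∅
  b6: DF=∅

φ for y: defs {b0,b2,b3,b5}
  DF⁺ = {b3,b5}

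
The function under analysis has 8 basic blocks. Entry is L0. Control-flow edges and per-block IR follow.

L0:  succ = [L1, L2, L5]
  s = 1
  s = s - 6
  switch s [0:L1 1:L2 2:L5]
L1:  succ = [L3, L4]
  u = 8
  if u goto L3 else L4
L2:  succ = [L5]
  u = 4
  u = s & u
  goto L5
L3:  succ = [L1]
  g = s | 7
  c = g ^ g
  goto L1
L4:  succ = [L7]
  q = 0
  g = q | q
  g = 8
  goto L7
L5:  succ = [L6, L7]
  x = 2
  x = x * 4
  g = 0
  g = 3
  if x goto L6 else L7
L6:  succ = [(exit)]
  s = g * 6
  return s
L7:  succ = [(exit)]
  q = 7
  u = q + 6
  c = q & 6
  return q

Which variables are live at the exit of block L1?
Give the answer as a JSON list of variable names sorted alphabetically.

Answer: ["s"]

Analysis:
Block summaries:
  L0: {s} / ∅
  L1: {u} / ∅
  L2: {u} / {s}
  L3: {c,g} / {s}
  L4: {g,q} / ∅
  L5: {g,x} / ∅
  L6: {s} / {g}
  L7: {c,q,u} / ∅

Backward fixpoint:
  L0 li=∅ lo={s}
  L1 li={s} lo={s}
  L2 li={s} lo=∅
  L3 li={s} lo={s}
  L4 li=∅ lo=∅
  L5 li=∅ lo={g}
  L6 li={g} lo=∅
  L7 li=∅ lo=∅

live-out(L1) = ["s"]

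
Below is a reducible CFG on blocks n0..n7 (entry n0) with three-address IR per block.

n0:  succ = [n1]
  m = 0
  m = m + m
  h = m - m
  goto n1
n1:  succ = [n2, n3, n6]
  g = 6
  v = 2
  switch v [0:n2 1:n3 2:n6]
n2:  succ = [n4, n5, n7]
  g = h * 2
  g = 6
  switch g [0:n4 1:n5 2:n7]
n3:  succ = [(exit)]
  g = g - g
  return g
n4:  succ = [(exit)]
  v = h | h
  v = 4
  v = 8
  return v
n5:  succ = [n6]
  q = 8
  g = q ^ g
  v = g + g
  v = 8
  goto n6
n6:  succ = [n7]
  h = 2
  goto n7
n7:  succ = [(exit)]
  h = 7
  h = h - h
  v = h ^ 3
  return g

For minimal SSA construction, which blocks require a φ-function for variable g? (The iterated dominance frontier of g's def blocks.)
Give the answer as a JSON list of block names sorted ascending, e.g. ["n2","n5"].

Answer: ["n6", "n7"]

Analysis:
idom tree: n1←n0 n2←n1 n3←n1 n4←n2 n5←n2 n6←n1 n7←n1
Dom at joins:
  n6: preds {n1,n5}: {n0,n1} ∩ {n0,n1,n2,n5} = {n0,n1}; idom=n1
  n7: preds {n2,n6}: {n0,n1,n2} ∩ {n0,n1,n6} = {n0,n1}; idom=n1

DF walk-up:
  join n6 pred n1: · stop@n1
  join n6 pred n5: n5→n2 stop@n1
  join n7 pred n2: n2 stop@n1
  join n7 pred n6: n6 stop@n1
  DF(n0)=∅
  DF(n1)=∅
  DF(n2)={n6,n7}
  DF(n3)=∅
  DF(n4)=∅
  DF(n5)={n6}
  DF(n6)={n7}
  DF(n7)=∅

φ for g: defs {n1,n2,n3,n5}
  DF⁺ = {n6,n7}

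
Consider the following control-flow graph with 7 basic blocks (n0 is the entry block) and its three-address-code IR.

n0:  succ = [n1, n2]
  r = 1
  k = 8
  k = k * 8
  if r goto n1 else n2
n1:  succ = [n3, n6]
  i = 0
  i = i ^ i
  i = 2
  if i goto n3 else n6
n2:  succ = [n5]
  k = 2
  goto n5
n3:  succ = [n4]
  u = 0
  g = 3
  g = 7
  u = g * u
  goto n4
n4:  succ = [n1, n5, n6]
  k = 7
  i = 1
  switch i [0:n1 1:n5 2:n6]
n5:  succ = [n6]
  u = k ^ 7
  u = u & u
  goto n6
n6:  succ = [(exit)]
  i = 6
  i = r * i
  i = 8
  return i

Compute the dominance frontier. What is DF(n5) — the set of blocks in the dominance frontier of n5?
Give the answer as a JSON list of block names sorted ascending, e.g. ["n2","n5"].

Answer: ["n6"]

Analysis:
idom tree: n1←n0 n2←n0 n3←n1 n4←n3 n5←n0 n6←n0
Dom at joins:
  n1: preds {n0,n4}: {n0} ∩ {n0,n1,n3,n4} = {n0}; idom=n0
  n5: preds {n2,n4}: {n0,n2} ∩ {n0,n1,n3,n4} = {n0}; idom=n0
  n6: preds {n1,n4,n5}: {n0,n1} ∩ {n0,n1,n3,n4} ∩ {n0,n5} = {n0}; idom=n0

DF derivation:
  n1←n0: walk · to n0
  n1←n4: walk n4→n3→n1 to n0
  n5←n2: walk n2 to n0
  n5←n4: walk n4→n3→n1 to n0
  n6←n1: walk n1 to n0
  n6←n4: walk n4→n3→n1 to n0
  n6←n5: walk n5 to n0
  n0: DF=∅
  n1: DF={n1,n5,n6}
  n2: DF={n5}
  n3: DF={n1,n5,n6}
  n4: DF={n1,n5,n6}
  n5: DF={n6}
  n6: DF=∅

DF(n5) = ["n6"]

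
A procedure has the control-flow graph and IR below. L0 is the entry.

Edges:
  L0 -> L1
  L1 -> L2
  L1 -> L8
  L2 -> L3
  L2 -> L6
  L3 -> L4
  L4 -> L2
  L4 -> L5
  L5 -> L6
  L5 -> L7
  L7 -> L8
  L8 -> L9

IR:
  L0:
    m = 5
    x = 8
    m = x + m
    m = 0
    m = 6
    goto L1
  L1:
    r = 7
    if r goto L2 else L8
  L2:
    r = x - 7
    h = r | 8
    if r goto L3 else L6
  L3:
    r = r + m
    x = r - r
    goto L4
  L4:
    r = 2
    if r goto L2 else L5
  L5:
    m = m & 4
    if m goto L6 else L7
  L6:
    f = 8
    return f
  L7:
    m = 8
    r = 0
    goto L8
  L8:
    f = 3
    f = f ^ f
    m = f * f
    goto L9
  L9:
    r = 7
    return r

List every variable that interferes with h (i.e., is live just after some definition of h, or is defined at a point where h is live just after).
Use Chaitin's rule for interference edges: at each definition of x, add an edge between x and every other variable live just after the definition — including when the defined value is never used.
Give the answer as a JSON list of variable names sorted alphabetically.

Per-block:
  L0 def {m,x} use ∅
  L1 def {r} use ∅
  L2 def {h,r} use {x}
  L3 def {r,x} use {m,r}
  L4 def {r} use ∅
  L5 def {m} use {m}
  L6 def {f} use ∅
  L7 def {m,r} use ∅
  L8 def {f,m} use ∅
  L9 def {r} use ∅

Backward fixpoint:
  L0: in=∅ out={m,x}
  L1: in={m,x} out={m,x}
  L2: in={m,x} out={m,r}
  L3: in={m,r} out={m,x}
  L4: in={m,x} out={m,x}
  L5: in={m} out=∅
  L6: in=∅ out=∅
  L7: in=∅ out=∅
  L8: in=∅ out=∅
  L9: in=∅ out=∅

Conflict graph:
  f↔∅
  h↔{m,r}
  m↔{h,r,x}
  r↔{h,m,x}
  x↔{m,r}

N(h) = ["m", "r"]

Answer: ["m", "r"]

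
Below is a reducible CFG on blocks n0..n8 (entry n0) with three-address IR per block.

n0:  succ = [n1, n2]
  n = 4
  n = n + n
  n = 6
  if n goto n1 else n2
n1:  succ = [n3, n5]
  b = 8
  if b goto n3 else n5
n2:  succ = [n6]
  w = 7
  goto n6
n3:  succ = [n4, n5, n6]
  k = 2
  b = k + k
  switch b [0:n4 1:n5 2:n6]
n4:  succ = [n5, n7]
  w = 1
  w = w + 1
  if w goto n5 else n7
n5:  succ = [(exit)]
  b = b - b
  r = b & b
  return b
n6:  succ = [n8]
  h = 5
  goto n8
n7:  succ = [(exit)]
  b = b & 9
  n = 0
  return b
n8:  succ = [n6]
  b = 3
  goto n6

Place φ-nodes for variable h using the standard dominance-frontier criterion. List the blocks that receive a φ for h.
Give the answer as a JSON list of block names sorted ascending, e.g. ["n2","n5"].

Answer: ["n6"]

Derivation:
idom tree: n1←n0 n2←n0 n3←n1 n4←n3 n5←n1 n6←n0 n7←n4 n8←n6
Join-block Dom:
  n5: preds {n1,n3,n4}: {n0,n1} ∩ {n0,n1,n3} ∩ {n0,n1,n3,n4} = {n0,n1}; idom=n1
  n6: preds {n2,n3,n8}: {n0,n2} ∩ {n0,n1,n3} ∩ {n0,n6,n8} = {n0}; idom=n0

Frontier:
  n5←n1: walk · to n1
  n5←n3: walk n3 to n1
  n5←n4: walk n4→n3 to n1
  n6←n2: walk n2 to n0
  n6←n3: walk n3→n1 to n0
  n6←n8: walk n8→n6 to n0
  n0 → ∅
  n1 → {n6}
  n2 → {n6}
  n3 → {n5,n6}
  n4 → {n5}
  n5 → ∅
  n6 → {n6}
  n7 → ∅
  n8 → {n6}

φ for h: defs {n6}
  DF⁺ = {n6}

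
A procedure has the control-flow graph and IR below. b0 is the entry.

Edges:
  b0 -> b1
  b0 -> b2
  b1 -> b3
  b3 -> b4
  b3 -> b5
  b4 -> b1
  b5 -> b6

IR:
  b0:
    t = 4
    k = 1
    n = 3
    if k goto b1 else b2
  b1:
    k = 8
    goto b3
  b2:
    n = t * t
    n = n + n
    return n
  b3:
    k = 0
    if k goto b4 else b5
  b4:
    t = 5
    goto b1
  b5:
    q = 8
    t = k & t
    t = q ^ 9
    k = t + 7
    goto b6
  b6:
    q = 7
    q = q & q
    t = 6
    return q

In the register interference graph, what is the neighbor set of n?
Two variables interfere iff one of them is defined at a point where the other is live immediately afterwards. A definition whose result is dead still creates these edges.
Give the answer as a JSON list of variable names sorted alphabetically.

Answer: ["k", "t"]

Derivation:
Block summaries:
  b0: {k,n,t} / ∅
  b1: {k} / ∅
  b2: {n} / {t}
  b3: {k} / ∅
  b4: {t} / ∅
  b5: {k,q,t} / {k,t}
  b6: {q,t} / ∅

Liveness:
  b0 li=∅ lo={t}
  b1 li={t} lo={t}
  b2 li={t} lo=∅
  b3 li={t} lo={k,t}
  b4 li=∅ lo={t}
  b5 li={k,t} lo=∅
  b6 li=∅ lo=∅

Interfere edges:
  k — {n,q,t}
  n — {k,t}
  q — {k,t}
  t — {k,n,q}

N(n) = ["k", "t"]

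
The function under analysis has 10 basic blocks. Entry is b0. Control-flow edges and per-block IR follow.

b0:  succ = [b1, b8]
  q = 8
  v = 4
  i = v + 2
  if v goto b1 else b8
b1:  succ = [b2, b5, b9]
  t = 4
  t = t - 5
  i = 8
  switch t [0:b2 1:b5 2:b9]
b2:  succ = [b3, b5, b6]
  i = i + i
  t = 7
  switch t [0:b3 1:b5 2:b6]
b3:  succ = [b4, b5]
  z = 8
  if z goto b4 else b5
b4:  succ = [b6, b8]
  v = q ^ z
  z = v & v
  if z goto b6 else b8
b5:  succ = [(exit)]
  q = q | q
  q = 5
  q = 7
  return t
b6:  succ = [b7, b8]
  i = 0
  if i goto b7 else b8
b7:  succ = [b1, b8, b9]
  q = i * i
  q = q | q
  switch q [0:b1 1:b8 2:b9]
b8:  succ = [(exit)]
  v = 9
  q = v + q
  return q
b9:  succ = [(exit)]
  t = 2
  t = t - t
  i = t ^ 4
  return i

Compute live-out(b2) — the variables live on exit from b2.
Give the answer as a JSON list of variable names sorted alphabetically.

Per-block:
  b0: def={i,q,v} ue=∅
  b1: def={i,t} ue=∅
  b2: def={i,t} ue={i}
  b3: def={z} ue=∅
  b4: def={v,z} ue={q,z}
  b5: def={q} ue={q,t}
  b6: def={i} ue=∅
  b7: def={q} ue={i}
  b8: def={q,v} ue={q}
  b9: def={i,t} ue=∅

Liveness:
  b0 li=∅ lo={q}
  b1 li={q} lo={i,q,t}
  b2 li={i,q} lo={q,t}
  b3 li={q,t} lo={q,t,z}
  b4 li={q,z} lo={q}
  b5 li={q,t} lo=∅
  b6 li={q} lo={i,q}
  b7 li={i} lo={q}
  b8 li={q} lo=∅
  b9 li=∅ lo=∅

live-out(b2) = ["q", "t"]

Answer: ["q", "t"]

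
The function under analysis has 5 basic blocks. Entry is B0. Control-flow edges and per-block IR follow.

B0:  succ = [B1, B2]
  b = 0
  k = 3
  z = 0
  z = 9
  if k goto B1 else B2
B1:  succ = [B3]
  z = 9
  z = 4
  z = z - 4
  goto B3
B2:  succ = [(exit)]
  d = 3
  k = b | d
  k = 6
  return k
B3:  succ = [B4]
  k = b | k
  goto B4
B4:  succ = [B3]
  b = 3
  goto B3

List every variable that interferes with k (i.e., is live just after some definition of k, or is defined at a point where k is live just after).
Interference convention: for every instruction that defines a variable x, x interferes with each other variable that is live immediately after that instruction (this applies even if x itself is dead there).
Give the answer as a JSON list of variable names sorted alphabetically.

Answer: ["b", "z"]

Analysis:
Per-block:
  B0 def {b,k,z} use ∅
  B1 def {z} use ∅
  B2 def {d,k} use {b}
  B3 def {k} use {b,k}
  B4 def {b} use ∅

Live sets:
  live B0: ∅→{b,k}
  live B1: {b,k}→{b,k}
  live B2: {b}→∅
  live B3: {b,k}→{k}
  live B4: {k}→{b,k}

Interfere edges:
  b: {d,k,z}
  d: {b}
  k: {b,z}
  z: {b,k}

N(k) = ["b", "z"]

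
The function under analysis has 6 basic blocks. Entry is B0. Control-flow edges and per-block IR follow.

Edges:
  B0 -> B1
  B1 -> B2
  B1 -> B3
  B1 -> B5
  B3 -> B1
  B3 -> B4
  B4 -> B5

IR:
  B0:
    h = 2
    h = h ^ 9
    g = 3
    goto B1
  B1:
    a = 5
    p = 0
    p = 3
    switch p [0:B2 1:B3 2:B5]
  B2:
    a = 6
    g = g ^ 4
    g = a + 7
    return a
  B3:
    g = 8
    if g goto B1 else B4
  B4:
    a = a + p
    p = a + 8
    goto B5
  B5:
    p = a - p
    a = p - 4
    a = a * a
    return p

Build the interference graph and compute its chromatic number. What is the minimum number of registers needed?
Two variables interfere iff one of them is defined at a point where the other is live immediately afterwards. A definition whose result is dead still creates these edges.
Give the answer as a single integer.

Block summaries:
  B0 def {g,h} use ∅
  B1 def {a,p} use ∅
  B2 def {a,g} use {g}
  B3 def {g} use ∅
  B4 def {a,p} use {a,p}
  B5 def {a,p} use {a,p}

Liveness:
  live B0: ∅→{g}
  live B1: {g}→{a,g,p}
  live B2: {g}→∅
  live B3: {a,p}→{a,g,p}
  live B4: {a,p}→{a,p}
  live B5: {a,p}→∅

Conflict graph:
  a↔{g,p}
  g↔{a,p}
  h↔∅
  p↔{a,g}

Colouring:
  lower bound: {a,g,p} mutually conflict ⇒ χ ≥ 3
  3-colouring: r0={a,h}  r1={g}  r2={p}
  χ = 3

Answer: 3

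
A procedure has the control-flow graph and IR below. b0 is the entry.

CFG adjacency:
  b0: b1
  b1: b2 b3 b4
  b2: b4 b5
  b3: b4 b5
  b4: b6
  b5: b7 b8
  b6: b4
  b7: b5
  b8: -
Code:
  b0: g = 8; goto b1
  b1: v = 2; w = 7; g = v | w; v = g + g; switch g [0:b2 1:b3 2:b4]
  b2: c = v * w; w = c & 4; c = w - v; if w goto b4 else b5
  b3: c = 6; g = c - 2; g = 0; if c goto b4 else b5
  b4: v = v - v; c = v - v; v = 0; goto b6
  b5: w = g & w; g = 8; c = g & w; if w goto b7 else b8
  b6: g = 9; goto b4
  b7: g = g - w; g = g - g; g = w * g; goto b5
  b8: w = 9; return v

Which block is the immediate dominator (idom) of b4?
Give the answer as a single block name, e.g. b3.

idom tree: b1←b0 b2←b1 b3←b1 b4←b1 b5←b1 b6←b4 b7←b5 b8←b5
Dom∩ at merges:
  b4: preds {b1,b2,b3,b6}: {b0,b1} ∩ {b0,b1,b2} ∩ {b0,b1,b3} ∩ {b0,b1,b4,b6} = {b0,b1}; idom=b1
  b5: preds {b2,b3,b7}: {b0,b1,b2} ∩ {b0,b1,b3} ∩ {b0,b1,b5,b7} = {b0,b1}; idom=b1

idom(b4) = b1

Answer: b1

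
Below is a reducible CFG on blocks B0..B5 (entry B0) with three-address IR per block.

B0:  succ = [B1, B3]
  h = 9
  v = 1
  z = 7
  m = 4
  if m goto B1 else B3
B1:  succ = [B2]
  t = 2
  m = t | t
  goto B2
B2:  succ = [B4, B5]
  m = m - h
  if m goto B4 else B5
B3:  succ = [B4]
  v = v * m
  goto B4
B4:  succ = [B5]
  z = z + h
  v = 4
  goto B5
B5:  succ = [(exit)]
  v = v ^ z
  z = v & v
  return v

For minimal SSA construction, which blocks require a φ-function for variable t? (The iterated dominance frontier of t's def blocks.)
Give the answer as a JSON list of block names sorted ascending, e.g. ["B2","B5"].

idom tree: B1←B0 B2←B1 B3←B0 B4←B0 B5←B0
Dom∩ at merges:
  B4: preds {B2,B3}: {B0,B1,B2} ∩ {B0,B3} = {B0}; idom=B0
  B5: preds {B2,B4}: {B0,B1,B2} ∩ {B0,B4} = {B0}; idom=B0

Frontier:
  join B4 pred B2: B2→B1 stop@B0
  join B4 pred B3: B3 stop@B0
  join B5 pred B2: B2→B1 stop@B0
  join B5 pred B4: B4 stop@B0
  B0: DF=∅
  B1: DF={B4,B5}
  B2: DF={B4,B5}
  B3: DF={B4}
  B4: DF={B5}
  B5: DF=∅

φ for t: defs {B1}
  DF⁺ = {B4,B5}

Answer: ["B4", "B5"]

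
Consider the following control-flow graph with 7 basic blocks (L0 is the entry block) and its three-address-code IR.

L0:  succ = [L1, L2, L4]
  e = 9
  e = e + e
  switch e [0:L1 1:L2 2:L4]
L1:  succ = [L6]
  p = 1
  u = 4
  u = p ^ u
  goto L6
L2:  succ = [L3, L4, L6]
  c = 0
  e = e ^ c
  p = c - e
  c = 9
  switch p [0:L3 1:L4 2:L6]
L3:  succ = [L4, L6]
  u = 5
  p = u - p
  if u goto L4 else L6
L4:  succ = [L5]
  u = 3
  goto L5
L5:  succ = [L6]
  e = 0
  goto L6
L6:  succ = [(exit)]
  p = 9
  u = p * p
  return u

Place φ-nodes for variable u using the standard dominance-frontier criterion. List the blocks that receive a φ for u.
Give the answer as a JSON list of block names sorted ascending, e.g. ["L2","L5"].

Answer: ["L4", "L6"]

Derivation:
idom tree: L1←L0 L2←L0 L3←L2 L4←L0 L5←L4 L6←L0
Dom∩ at merges:
  L4: preds {L0,L2,L3}: {L0} ∩ {L0,L2} ∩ {L0,L2,L3} = {L0}; idom=L0
  L6: preds {L1,L2,L3,L5}: {L0,L1} ∩ {L0,L2} ∩ {L0,L2,L3} ∩ {L0,L4,L5} = {L0}; idom=L0

DF walk-up:
  join L4 pred L0: · stop@L0
  join L4 pred L2: L2 stop@L0
  join L4 pred L3: L3→L2 stop@L0
  join L6 pred L1: L1 stop@L0
  join L6 pred L2: L2 stop@L0
  join L6 pred L3: L3→L2 stop@L0
  join L6 pred L5: L5→L4 stop@L0
  L0 → ∅
  L1 → {L6}
  L2 → {L4,L6}
  L3 → {L4,L6}
  L4 → {L6}
  L5 → {L6}
  L6 → ∅

φ for u: defs {L1,L3,L4,L6}
  DF⁺ = {L4,L6}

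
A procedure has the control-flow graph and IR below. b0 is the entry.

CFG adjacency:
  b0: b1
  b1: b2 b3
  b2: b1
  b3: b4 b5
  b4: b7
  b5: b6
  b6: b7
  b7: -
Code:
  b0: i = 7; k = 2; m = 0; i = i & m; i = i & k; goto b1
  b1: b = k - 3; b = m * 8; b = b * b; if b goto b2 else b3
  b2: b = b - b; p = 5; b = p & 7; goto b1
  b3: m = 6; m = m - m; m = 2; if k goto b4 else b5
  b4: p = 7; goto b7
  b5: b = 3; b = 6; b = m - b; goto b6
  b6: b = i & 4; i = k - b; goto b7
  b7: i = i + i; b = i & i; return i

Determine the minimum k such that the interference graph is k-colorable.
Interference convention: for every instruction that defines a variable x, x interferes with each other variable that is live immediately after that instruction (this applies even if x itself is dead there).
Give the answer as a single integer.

def/use:
  b0: {i,k,m} / ∅
  b1: {b} / {k,m}
  b2: {b,p} / {b}
  b3: {m} / {k}
  b4: {p} / ∅
  b5: {b} / {m}
  b6: {b,i} / {i,k}
  b7: {b,i} / {i}

Liveness:
  b0 li=∅ lo={i,k,m}
  b1 li={i,k,m} lo={b,i,k,m}
  b2 li={b,i,k,m} lo={i,k,m}
  b3 li={i,k} lo={i,k,m}
  b4 li={i} lo={i}
  b5 li={i,k,m} lo={i,k}
  b6 li={i,k} lo={i}
  b7 li={i} lo=∅

Conflict graph:
  b — {i,k,m}
  i — {b,k,m,p}
  k — {b,i,m,p}
  m — {b,i,k,p}
  p — {i,k,m}

Colouring:
  lower bound: {b,i,k,m} mutually conflict ⇒ χ ≥ 4
  assign b→R3 i→R0 k→R1 m→R2 p→R3 — no edge inside a register ⇒ χ ≤ 4
  χ = 4

Answer: 4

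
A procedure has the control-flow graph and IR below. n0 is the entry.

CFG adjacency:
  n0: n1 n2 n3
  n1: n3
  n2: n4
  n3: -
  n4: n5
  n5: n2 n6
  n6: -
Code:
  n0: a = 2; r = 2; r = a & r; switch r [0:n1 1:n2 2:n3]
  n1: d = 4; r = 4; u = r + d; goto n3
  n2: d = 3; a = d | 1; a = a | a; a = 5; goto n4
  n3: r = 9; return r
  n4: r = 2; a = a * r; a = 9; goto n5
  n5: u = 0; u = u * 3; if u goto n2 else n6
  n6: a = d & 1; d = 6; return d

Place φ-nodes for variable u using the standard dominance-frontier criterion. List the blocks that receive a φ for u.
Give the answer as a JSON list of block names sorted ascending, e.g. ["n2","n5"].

idom tree: n1←n0 n2←n0 n3←n0 n4←n2 n5←n4 n6←n5
Dom at joins:
  n2: preds {n0,n5}: {n0} ∩ {n0,n2,n4,n5} = {n0}; idom=n0
  n3: preds {n0,n1}: {n0} ∩ {n0,n1} = {n0}; idom=n0

Frontier:
  n2←n0: walk · to n0
  n2←n5: walk n5→n4→n2 to n0
  n3←n0: walk · to n0
  n3←n1: walk n1 to n0
  n0: DF=∅
  n1: DF={n3}
  n2: DF={n2}
  n3: DF=∅
  n4: DF={n2}
  n5: DF={n2}
  n6: DF=∅

φ for u: defs {n1,n5}
  DF⁺ = {n2,n3}

Answer: ["n2", "n3"]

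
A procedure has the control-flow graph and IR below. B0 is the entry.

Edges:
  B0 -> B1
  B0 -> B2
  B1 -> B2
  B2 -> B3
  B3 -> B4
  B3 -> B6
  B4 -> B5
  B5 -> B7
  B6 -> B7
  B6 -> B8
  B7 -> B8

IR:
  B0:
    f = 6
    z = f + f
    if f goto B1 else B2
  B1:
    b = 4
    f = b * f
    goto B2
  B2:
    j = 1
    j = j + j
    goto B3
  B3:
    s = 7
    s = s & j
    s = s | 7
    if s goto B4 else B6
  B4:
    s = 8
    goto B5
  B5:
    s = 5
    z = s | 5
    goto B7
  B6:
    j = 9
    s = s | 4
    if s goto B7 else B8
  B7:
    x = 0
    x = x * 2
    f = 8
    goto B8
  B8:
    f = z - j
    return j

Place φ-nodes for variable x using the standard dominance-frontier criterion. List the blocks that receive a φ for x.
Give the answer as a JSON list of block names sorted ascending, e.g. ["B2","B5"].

idom tree: B1←B0 B2←B0 B3←B2 B4←B3 B5←B4 B6←B3 B7←B3 B8←B3
Dom at joins:
  B2: preds {B0,B1}: {B0} ∩ {B0,B1} = {B0}; idom=B0
  B7: preds {B5,B6}: {B0,B2,B3,B4,B5} ∩ {B0,B2,B3,B6} = {B0,B2,B3}; idom=B3
  B8: preds {B6,B7}: {B0,B2,B3,B6} ∩ {B0,B2,B3,B7} = {B0,B2,B3}; idom=B3

DF derivation:
  join B2 pred B0: · stop@B0
  join B2 pred B1: B1 stop@B0
  join B7 pred B5: B5→B4 stop@B3
  join B7 pred B6: B6 stop@B3
  join B8 pred B6: B6 stop@B3
  join B8 pred B7: B7 stop@B3
  B0 → ∅
  B1 → {B2}
  B2 → ∅
  B3 → ∅
  B4 → {B7}
  B5 → {B7}
  B6 → {B7,B8}
  B7 → {B8}
  B8 → ∅

φ for x: defs {B7}
  DF⁺ = {B8}

Answer: ["B8"]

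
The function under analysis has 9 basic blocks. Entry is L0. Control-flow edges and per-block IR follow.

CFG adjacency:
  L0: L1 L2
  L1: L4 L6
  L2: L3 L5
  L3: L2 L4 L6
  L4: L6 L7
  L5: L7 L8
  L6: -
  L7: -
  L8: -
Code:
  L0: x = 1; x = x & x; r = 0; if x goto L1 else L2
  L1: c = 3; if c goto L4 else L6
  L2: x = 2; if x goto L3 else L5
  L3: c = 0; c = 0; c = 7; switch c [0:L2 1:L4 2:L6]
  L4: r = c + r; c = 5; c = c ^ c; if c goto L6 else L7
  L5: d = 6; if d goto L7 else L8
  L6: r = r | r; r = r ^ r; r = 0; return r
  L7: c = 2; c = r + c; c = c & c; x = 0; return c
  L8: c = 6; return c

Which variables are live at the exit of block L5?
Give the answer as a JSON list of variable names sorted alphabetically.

Answer: ["r"]

Working:
def/use:
  L0: {r,x} / ∅
  L1: {c} / ∅
  L2: {x} / ∅
  L3: {c} / ∅
  L4: {c,r} / {c,r}
  L5: {d} / ∅
  L6: {r} / {r}
  L7: {c,x} / {r}
  L8: {c} / ∅

Liveness:
  L0: in=∅ out={r}
  L1: in={r} out={c,r}
  L2: in={r} out={r}
  L3: in={r} out={c,r}
  L4: in={c,r} out={r}
  L5: in={r} out={r}
  L6: in={r} out=∅
  L7: in={r} out=∅
  L8: in=∅ out=∅

live-out(L5) = ["r"]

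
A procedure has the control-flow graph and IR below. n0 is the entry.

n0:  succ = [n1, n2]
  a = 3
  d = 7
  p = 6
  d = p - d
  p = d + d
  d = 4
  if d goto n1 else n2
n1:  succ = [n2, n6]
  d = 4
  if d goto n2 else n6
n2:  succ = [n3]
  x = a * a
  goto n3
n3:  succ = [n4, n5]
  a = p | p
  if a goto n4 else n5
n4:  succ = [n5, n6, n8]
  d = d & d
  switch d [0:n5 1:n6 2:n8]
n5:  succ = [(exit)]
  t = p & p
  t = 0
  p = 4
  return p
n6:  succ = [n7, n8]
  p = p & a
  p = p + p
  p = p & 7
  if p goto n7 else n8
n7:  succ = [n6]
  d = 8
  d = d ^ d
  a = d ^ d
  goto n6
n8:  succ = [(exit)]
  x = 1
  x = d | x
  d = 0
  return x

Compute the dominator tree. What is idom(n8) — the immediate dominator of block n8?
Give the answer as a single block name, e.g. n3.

idom tree: n1←n0 n2←n0 n3←n2 n4←n3 n5←n3 n6←n0 n7←n6 n8←n0
Dom∩ at merges:
  n2: preds {n0,n1}: {n0} ∩ {n0,n1} = {n0}; idom=n0
  n5: preds {n3,n4}: {n0,n2,n3} ∩ {n0,n2,n3,n4} = {n0,n2,n3}; idom=n3
  n6: preds {n1,n4,n7}: {n0,n1} ∩ {n0,n2,n3,n4} ∩ {n0,n6,n7} = {n0}; idom=n0
  n8: preds {n4,n6}: {n0,n2,n3,n4} ∩ {n0,n6} = {n0}; idom=n0

idom(n8) = n0

Answer: n0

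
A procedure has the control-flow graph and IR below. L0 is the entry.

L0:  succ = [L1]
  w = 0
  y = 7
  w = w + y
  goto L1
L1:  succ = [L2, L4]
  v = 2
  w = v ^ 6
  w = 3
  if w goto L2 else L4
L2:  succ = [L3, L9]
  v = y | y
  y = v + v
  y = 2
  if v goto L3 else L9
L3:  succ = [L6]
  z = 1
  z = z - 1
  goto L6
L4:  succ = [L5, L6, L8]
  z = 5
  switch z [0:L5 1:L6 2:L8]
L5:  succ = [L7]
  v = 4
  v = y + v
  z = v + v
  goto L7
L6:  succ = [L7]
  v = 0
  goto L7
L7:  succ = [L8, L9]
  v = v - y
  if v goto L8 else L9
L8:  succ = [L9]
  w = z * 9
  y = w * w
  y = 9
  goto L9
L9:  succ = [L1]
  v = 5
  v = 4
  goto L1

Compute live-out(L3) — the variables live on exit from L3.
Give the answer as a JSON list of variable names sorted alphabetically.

Answer: ["y", "z"]

Derivation:
Per-block:
  L0: {w,y} / ∅
  L1: {v,w} / ∅
  L2: {v,y} / {y}
  L3: {z} / ∅
  L4: {z} / ∅
  L5: {v,z} / {y}
  L6: {v} / ∅
  L7: {v} / {v,y}
  L8: {w,y} / {z}
  L9: {v} / ∅

Backward fixpoint:
  L0: in=∅ out={y}
  L1: in={y} out={y}
  L2: in={y} out={y}
  L3: in={y} out={y,z}
  L4: in={y} out={y,z}
  L5: in={y} out={v,y,z}
  L6: in={y,z} out={v,y,z}
  L7: in={v,y,z} out={y,z}
  L8: in={z} out={y}
  L9: in={y} out={y}

live-out(L3) = ["y", "z"]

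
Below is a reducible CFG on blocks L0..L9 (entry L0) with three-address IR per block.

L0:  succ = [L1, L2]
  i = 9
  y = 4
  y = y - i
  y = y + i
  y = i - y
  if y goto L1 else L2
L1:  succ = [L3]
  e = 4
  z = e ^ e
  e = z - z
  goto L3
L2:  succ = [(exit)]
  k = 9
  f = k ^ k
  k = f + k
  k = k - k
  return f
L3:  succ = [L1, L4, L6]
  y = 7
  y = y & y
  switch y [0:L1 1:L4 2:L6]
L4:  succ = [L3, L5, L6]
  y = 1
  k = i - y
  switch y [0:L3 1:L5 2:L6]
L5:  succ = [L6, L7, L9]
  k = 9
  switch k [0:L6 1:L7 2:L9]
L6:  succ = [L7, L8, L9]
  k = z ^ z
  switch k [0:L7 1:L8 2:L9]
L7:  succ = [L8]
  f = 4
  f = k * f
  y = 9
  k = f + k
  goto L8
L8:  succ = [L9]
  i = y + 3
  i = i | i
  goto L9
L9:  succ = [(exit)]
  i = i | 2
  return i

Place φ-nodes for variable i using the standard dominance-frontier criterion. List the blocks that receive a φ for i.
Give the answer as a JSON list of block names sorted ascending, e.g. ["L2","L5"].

idom tree: L1←L0 L2←L0 L3←L1 L4←L3 L5←L4 L6←L3 L7←L3 L8←L3 L9←L3
Dom at joins:
  L1: preds {L0,L3}: {L0} ∩ {L0,L1,L3} = {L0}; idom=L0
  L3: preds {L1,L4}: {L0,L1} ∩ {L0,L1,L3,L4} = {L0,L1}; idom=L1
  L6: preds {L3,L4,L5}: {L0,L1,L3} ∩ {L0,L1,L3,L4} ∩ {L0,L1,L3,L4,L5} = {L0,L1,L3}; idom=L3
  L7: preds {L5,L6}: {L0,L1,L3,L4,L5} ∩ {L0,L1,L3,L6} = {L0,L1,L3}; idom=L3
  L8: preds {L6,L7}: {L0,L1,L3,L6} ∩ {L0,L1,L3,L7} = {L0,L1,L3}; idom=L3
  L9: preds {L5,L6,L8}: {L0,L1,L3,L4,L5} ∩ {L0,L1,L3,L6} ∩ {L0,L1,L3,L8} = {L0,L1,L3}; idom=L3

DF walk-up:
  join L1 pred L0: · stop@L0
  join L1 pred L3: L3→L1 stop@L0
  join L3 pred L1: · stop@L1
  join L3 pred L4: L4→L3 stop@L1
  join L6 pred L3: · stop@L3
  join L6 pred L4: L4 stop@L3
  join L6 pred L5: L5→L4 stop@L3
  join L7 pred L5: L5→L4 stop@L3
  join L7 pred L6: L6 stop@L3
  join L8 pred L6: L6 stop@L3
  join L8 pred L7: L7 stop@L3
  join L9 pred L5: L5→L4 stop@L3
  join L9 pred L6: L6 stop@L3
  join L9 pred L8: L8 stop@L3
  L0: DF=∅
  L1: DF={L1}
  L2: DF=∅
  L3: DF={L1,L3}
  L4: DF={L3,L6,L7,L9}
  L5: DF={L6,L7,L9}
  L6: DF={L7,L8,L9}
  L7: DF={L8}
  L8: DF={L9}
  L9: DF=∅

φ for i: defs {L0,L8,L9}
  DF⁺ = {L9}

Answer: ["L9"]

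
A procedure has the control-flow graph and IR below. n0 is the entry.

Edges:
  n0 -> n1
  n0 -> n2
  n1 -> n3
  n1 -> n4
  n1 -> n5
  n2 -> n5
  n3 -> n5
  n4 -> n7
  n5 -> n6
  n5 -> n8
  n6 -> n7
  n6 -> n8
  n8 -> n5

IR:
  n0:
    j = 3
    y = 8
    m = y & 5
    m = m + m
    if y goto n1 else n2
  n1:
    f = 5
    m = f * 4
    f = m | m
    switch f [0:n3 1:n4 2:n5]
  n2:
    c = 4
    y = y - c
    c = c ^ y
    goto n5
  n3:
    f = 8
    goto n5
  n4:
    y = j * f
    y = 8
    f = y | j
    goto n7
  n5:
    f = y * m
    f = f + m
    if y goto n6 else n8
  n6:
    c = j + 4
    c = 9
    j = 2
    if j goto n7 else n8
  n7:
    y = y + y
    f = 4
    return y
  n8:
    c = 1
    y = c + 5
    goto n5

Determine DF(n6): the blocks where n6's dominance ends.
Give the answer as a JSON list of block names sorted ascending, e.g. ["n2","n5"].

idom tree: n1←n0 n2←n0 n3←n1 n4←n1 n5←n0 n6←n5 n7←n0 n8←n5
Dom∩ at merges:
  n5: preds {n1,n2,n3,n8}: {n0,n1} ∩ {n0,n2} ∩ {n0,n1,n3} ∩ {n0,n5,n8} = {n0}; idom=n0
  n7: preds {n4,n6}: {n0,n1,n4} ∩ {n0,n5,n6} = {n0}; idom=n0
  n8: preds {n5,n6}: {n0,n5} ∩ {n0,n5,n6} = {n0,n5}; idom=n5

DF derivation:
  join n5 pred n1: n1 stop@n0
  join n5 pred n2: n2 stop@n0
  join n5 pred n3: n3→n1 stop@n0
  join n5 pred n8: n8→n5 stop@n0
  join n7 pred n4: n4→n1 stop@n0
  join n7 pred n6: n6→n5 stop@n0
  join n8 pred n5: · stop@n5
  join n8 pred n6: n6 stop@n5
  n0: DF=∅
  n1: DF={n5,n7}
  n2: DF={n5}
  n3: DF={n5}
  n4: DF={n7}
  n5: DF={n5,n7}
  n6: DF={n7,n8}
  n7: DF=∅
  n8: DF={n5}

DF(n6) = ["n7", "n8"]

Answer: ["n7", "n8"]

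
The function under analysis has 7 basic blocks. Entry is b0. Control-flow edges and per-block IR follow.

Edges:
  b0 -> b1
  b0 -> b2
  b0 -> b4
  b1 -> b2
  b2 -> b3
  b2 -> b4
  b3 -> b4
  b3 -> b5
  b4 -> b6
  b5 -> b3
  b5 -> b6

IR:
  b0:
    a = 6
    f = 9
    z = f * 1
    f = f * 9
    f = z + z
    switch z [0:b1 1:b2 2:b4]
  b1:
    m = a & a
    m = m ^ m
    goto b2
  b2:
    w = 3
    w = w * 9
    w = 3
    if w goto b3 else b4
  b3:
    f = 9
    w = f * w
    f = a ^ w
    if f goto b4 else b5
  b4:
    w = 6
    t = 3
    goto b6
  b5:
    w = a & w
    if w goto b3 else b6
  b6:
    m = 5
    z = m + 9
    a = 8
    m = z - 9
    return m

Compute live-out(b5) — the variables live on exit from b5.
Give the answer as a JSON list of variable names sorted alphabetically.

Answer: ["a", "w"]

Working:
def/use:
  b0: {a,f,z} / ∅
  b1: {m} / {a}
  b2: {w} / ∅
  b3: {f,w} / {a,w}
  b4: {t,w} / ∅
  b5: {w} / {a,w}
  b6: {a,m,z} / ∅

Liveness:
  b0 li=∅ lo={a}
  b1 li={a} lo={a}
  b2 li={a} lo={a,w}
  b3 li={a,w} lo={a,w}
  b4 li=∅ lo=∅
  b5 li={a,w} lo={a,w}
  b6 li=∅ lo=∅

live-out(b5) = ["a", "w"]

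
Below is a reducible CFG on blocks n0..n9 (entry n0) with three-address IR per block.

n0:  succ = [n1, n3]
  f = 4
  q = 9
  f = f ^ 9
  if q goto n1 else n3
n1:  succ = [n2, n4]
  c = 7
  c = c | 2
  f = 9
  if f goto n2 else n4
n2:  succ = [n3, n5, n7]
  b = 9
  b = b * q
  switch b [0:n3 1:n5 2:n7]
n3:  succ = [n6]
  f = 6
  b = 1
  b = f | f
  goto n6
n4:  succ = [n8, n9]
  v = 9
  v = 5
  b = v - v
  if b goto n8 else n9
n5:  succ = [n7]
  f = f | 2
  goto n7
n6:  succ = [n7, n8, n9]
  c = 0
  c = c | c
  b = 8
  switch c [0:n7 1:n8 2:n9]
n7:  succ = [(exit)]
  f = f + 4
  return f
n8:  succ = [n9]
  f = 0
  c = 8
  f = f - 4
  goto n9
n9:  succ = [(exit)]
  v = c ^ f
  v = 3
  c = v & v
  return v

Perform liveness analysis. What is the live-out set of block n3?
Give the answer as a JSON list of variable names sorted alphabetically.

Per-block:
  n0: {f,q} / ∅
  n1: {c,f} / ∅
  n2: {b} / {q}
  n3: {b,f} / ∅
  n4: {b,v} / ∅
  n5: {f} / {f}
  n6: {b,c} / ∅
  n7: {f} / {f}
  n8: {c,f} / ∅
  n9: {c,v} / {c,f}

Live sets:
  live n0: ∅→{q}
  live n1: {q}→{c,f,q}
  live n2: {f,q}→{f}
  live n3: ∅→{f}
  live n4: {c,f}→{c,f}
  live n5: {f}→{f}
  live n6: {f}→{c,f}
  live n7: {f}→∅
  live n8: ∅→{c,f}
  live n9: {c,f}→∅

live-out(n3) = ["f"]

Answer: ["f"]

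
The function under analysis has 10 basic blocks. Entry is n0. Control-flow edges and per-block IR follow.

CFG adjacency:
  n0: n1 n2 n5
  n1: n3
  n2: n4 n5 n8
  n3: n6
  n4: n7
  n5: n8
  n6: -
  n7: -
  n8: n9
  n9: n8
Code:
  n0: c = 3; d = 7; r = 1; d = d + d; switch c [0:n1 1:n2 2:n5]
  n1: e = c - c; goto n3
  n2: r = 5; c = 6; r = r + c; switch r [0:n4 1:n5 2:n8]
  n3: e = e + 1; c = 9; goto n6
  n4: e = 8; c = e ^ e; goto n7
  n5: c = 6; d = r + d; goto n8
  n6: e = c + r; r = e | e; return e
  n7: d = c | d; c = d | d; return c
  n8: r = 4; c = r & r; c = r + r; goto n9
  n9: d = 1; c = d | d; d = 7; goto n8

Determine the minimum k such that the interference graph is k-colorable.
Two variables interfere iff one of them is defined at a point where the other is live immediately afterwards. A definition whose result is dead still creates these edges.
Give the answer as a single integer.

Per-block:
  n0: def={c,d,r} ue=∅
  n1: def={e} ue={c}
  n2: def={c,r} ue=∅
  n3: def={c,e} ue={e}
  n4: def={c,e} ue=∅
  n5: def={c,d} ue={d,r}
  n6: def={e,r} ue={c,r}
  n7: def={c,d} ue={c,d}
  n8: def={c,r} ue=∅
  n9: def={c,d} ue=∅

Backward fixpoint:
  n0 li=∅ lo={c,d,r}
  n1 li={c,r} lo={e,r}
  n2 li={d} lo={d,r}
  n3 li={e,r} lo={c,r}
  n4 li={d} lo={c,d}
  n5 li={d,r} lo=∅
  n6 li={c,r} lo=∅
  n7 li={c,d} lo=∅
  n8 li=∅ lo=∅
  n9 li=∅ lo=∅

Interfere edges:
  c — {d,r}
  d — {c,e,r}
  e — {d,r}
  r — {c,d,e}

Colouring:
  clique {c,d,r} ⇒ need ≥ 3
  assign c→r2 d→r0 e→r2 r→r1 — no edge inside a register ⇒ χ ≤ 3
  χ = 3

Answer: 3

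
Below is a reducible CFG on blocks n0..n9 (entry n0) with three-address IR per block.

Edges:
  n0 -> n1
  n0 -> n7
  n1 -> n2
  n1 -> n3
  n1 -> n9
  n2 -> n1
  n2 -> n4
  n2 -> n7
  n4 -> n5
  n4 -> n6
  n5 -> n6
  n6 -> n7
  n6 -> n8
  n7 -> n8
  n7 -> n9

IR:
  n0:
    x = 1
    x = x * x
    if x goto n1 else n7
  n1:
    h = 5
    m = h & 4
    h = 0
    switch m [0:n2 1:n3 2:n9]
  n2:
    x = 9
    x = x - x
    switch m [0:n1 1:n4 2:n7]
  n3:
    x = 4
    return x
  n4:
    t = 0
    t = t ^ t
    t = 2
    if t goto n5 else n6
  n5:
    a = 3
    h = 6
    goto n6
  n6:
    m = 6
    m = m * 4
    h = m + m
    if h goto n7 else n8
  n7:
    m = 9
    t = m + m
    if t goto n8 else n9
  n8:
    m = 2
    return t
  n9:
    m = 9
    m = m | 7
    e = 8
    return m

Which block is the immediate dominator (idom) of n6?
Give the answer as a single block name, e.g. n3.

idom tree: n1←n0 n2←n1 n3←n1 n4←n2 n5←n4 n6←n4 n7←n0 n8←n0 n9←n0
Join-block Dom:
  n1: preds {n0,n2}: {n0} ∩ {n0,n1,n2} = {n0}; idom=n0
  n6: preds {n4,n5}: {n0,n1,n2,n4} ∩ {n0,n1,n2,n4,n5} = {n0,n1,n2,n4}; idom=n4
  n7: preds {n0,n2,n6}: {n0} ∩ {n0,n1,n2} ∩ {n0,n1,n2,n4,n6} = {n0}; idom=n0
  n8: preds {n6,n7}: {n0,n1,n2,n4,n6} ∩ {n0,n7} = {n0}; idom=n0
  n9: preds {n1,n7}: {n0,n1} ∩ {n0,n7} = {n0}; idom=n0

idom(n6) = n4

Answer: n4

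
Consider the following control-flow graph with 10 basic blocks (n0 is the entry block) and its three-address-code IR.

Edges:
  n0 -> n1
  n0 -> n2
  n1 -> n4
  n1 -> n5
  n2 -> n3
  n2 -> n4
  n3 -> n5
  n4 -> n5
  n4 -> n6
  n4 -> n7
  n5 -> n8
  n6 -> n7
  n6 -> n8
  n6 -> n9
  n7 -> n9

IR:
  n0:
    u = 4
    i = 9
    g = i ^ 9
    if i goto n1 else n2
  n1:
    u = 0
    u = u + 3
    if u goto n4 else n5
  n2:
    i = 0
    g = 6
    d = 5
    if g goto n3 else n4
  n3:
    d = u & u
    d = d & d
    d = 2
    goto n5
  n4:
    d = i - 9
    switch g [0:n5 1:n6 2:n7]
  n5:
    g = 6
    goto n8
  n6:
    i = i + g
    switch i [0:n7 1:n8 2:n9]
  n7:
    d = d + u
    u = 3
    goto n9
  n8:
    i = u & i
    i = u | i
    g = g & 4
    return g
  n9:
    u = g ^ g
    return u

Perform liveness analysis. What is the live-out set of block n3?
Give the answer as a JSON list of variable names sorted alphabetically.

Block summaries:
  n0: {g,i,u} / ∅
  n1: {u} / ∅
  n2: {d,g,i} / ∅
  n3: {d} / {u}
  n4: {d} / {g,i}
  n5: {g} / ∅
  n6: {i} / {g,i}
  n7: {d,u} / {d,u}
  n8: {g,i} / {g,i,u}
  n9: {u} / {g}

Live sets:
  n0: in=∅ out={g,i,u}
  n1: in={g,i} out={g,i,u}
  n2: in={u} out={g,i,u}
  n3: in={i,u} out={i,u}
  n4: in={g,i,u} out={d,g,i,u}
  n5: in={i,u} out={g,i,u}
  n6: in={d,g,i,u} out={d,g,i,u}
  n7: in={d,g,u} out={g}
  n8: in={g,i,u} out=∅
  n9: in={g} out=∅

live-out(n3) = ["i", "u"]

Answer: ["i", "u"]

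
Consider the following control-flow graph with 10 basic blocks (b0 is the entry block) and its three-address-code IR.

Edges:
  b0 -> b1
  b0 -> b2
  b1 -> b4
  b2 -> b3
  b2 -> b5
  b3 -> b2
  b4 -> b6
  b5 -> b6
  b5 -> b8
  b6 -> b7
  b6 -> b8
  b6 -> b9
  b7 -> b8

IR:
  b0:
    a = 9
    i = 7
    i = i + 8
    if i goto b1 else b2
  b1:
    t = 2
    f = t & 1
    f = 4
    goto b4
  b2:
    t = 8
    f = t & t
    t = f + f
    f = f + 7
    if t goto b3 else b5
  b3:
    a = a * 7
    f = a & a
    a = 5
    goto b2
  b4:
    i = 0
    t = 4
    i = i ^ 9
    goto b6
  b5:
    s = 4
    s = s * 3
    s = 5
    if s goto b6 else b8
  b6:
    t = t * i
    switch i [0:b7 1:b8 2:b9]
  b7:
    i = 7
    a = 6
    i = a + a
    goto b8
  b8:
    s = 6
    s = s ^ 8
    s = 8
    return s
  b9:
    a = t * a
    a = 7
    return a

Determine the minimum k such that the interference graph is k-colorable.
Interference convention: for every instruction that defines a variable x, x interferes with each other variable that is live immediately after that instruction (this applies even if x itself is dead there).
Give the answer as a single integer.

Per-block:
  b0: {a,i} / ∅
  b1: {f,t} / ∅
  b2: {f,t} / ∅
  b3: {a,f} / {a}
  b4: {i,t} / ∅
  b5: {s} / ∅
  b6: {t} / {i,t}
  b7: {a,i} / ∅
  b8: {s} / ∅
  b9: {a} / {a,t}

Liveness:
  b0: in=∅ out={a,i}
  b1: in={a} out={a}
  b2: in={a,i} out={a,i,t}
  b3: in={a,i} out={a,i}
  b4: in={a} out={a,i,t}
  b5: in={a,i,t} out={a,i,t}
  b6: in={a,i,t} out={a,t}
  b7: in=∅ out=∅
  b8: in=∅ out=∅
  b9: in={a,t} out=∅

Conflict graph:
  a↔{f,i,s,t}
  f↔{a,i,t}
  i↔{a,f,s,t}
  s↔{a,i,t}
  t↔{a,f,i,s}

Chromatic number:
  {a,f,i,t} pairwise interfere (4-clique) ⇒ χ ≥ 4
  4-colouring: R0={a}  R1={i}  R2={t}  R3={f,s}
  χ = 4

Answer: 4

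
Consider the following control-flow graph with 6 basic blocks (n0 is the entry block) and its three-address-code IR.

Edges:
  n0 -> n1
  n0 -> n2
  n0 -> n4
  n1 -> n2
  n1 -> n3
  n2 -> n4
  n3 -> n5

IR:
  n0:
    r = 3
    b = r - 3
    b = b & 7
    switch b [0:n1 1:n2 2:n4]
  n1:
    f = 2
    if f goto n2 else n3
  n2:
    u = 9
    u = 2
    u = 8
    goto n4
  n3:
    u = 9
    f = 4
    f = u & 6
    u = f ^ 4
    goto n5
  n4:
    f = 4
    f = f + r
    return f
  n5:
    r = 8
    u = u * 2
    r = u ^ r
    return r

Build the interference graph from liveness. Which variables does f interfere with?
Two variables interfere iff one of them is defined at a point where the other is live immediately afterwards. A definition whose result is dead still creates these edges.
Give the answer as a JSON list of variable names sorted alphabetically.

Answer: ["r", "u"]

Working:
Block summaries:
  n0: def={b,r} ue=∅
  n1: def={f} ue=∅
  n2: def={u} ue=∅
  n3: def={f,u} ue=∅
  n4: def={f} ue={r}
  n5: def={r,u} ue={u}

Live sets:
  n0 li=∅ lo={r}
  n1 li={r} lo={r}
  n2 li={r} lo={r}
  n3 li=∅ lo={u}
  n4 li={r} lo=∅
  n5 li={u} lo=∅

Interference:
  b↔{r}
  f↔{r,u}
  r↔{b,f,u}
  u↔{f,r}

N(f) = ["r", "u"]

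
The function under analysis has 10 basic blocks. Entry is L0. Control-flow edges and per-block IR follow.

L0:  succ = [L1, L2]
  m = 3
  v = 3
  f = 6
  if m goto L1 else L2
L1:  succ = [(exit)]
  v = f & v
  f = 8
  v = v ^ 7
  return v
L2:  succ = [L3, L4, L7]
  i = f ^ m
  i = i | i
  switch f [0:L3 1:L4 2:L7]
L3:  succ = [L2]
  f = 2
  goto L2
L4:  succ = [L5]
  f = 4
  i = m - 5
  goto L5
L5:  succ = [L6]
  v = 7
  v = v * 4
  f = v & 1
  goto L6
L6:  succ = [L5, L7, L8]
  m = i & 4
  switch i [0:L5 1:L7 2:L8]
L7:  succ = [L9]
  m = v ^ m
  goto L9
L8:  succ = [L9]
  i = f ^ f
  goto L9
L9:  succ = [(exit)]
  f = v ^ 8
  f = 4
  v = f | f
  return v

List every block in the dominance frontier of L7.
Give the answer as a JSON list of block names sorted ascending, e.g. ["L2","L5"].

idom tree: L1←L0 L2←L0 L3←L2 L4←L2 L5←L4 L6←L5 L7←L2 L8←L6 L9←L2
Dom∩ at merges:
  L2: preds {L0,L3}: {L0} ∩ {L0,L2,L3} = {L0}; idom=L0
  L5: preds {L4,L6}: {L0,L2,L4} ∩ {L0,L2,L4,L5,L6} = {L0,L2,L4}; idom=L4
  L7: preds {L2,L6}: {L0,L2} ∩ {L0,L2,L4,L5,L6} = {L0,L2}; idom=L2
  L9: preds {L7,L8}: {L0,L2,L7} ∩ {L0,L2,L4,L5,L6,L8} = {L0,L2}; idom=L2

Frontier:
  join L2 pred L0: · stop@L0
  join L2 pred L3: L3→L2 stop@L0
  join L5 pred L4: · stop@L4
  join L5 pred L6: L6→L5 stop@L4
  join L7 pred L2: · stop@L2
  join L7 pred L6: L6→L5→L4 stop@L2
  join L9 pred L7: L7 stop@L2
  join L9 pred L8: L8→L6→L5→L4 stop@L2
  L0: DF=∅
  L1: DF=∅
  L2: DF={L2}
  L3: DF={L2}
  L4: DF={L7,L9}
  L5: DF={L5,L7,L9}
  L6: DF={L5,L7,L9}
  L7: DF={L9}
  L8: DF={L9}
  L9: DF=∅

DF(L7) = ["L9"]

Answer: ["L9"]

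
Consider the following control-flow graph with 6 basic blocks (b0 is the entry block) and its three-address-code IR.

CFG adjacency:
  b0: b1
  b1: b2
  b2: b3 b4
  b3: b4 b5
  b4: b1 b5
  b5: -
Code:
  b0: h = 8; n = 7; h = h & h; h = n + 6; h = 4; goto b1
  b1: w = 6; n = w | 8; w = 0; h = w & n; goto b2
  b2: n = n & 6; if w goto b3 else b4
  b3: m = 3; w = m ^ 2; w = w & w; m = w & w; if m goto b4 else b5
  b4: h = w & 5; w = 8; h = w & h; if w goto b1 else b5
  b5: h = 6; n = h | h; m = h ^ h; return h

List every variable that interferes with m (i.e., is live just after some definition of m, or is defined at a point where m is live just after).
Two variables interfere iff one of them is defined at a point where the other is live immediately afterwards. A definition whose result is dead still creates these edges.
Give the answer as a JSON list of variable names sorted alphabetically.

Answer: ["h", "w"]

Analysis:
Block summaries:
  b0: {h,n} / ∅
  b1: {h,n,w} / ∅
  b2: {n} / {n,w}
  b3: {m,w} / ∅
  b4: {h,w} / {w}
  b5: {h,m,n} / ∅

Backward fixpoint:
  b0: in=∅ out=∅
  b1: in=∅ out={n,w}
  b2: in={n,w} out={w}
  b3: in=∅ out={w}
  b4: in={w} out=∅
  b5: in=∅ out=∅

Interfere edges:
  h: {m,n,w}
  m: {h,w}
  n: {h,w}
  w: {h,m,n}

N(m) = ["h", "w"]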